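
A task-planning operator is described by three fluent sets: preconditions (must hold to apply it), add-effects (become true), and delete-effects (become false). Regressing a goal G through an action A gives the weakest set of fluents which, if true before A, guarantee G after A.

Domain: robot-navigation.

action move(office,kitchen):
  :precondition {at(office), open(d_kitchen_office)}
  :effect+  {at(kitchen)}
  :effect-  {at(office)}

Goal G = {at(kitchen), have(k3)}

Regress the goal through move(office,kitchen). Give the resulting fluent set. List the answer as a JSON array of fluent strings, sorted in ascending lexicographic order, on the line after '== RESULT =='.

Compute (G \ add) ∪ pre:
  G ∩ del = {}  (empty — regression defined)
  G \ add = {at(kitchen), have(k3)} \ {at(kitchen)} = {have(k3)}
  ∪ pre   = {have(k3)} ∪ {at(office), open(d_kitchen_office)}
          = {at(office), have(k3), open(d_kitchen_office)}

== RESULT ==
["at(office)", "have(k3)", "open(d_kitchen_office)"]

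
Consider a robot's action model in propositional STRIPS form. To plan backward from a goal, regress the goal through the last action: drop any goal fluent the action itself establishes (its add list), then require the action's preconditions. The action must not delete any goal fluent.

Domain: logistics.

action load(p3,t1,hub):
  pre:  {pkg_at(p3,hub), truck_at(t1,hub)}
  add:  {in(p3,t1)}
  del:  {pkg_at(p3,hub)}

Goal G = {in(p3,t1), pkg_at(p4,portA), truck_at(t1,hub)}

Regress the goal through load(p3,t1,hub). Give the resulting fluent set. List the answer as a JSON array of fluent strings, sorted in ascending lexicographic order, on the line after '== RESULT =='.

Regress:
  G ∩ del = {}  (empty — regression defined)
  G \ add = {in(p3,t1), pkg_at(p4,portA), truck_at(t1,hub)} \ {in(p3,t1)} = {pkg_at(p4,portA), truck_at(t1,hub)}
  ∪ pre   = {pkg_at(p4,portA), truck_at(t1,hub)} ∪ {pkg_at(p3,hub), truck_at(t1,hub)}
          = {pkg_at(p3,hub), pkg_at(p4,portA), truck_at(t1,hub)}

== RESULT ==
["pkg_at(p3,hub)", "pkg_at(p4,portA)", "truck_at(t1,hub)"]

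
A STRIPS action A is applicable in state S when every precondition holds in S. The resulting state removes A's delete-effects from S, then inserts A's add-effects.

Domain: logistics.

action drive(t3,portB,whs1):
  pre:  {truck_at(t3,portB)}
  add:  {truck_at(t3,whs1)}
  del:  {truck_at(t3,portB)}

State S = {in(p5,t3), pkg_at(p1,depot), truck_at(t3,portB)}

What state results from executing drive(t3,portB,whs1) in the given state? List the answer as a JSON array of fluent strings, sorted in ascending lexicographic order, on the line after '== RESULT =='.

Progress:
  pre ⊆ S: {truck_at(t3,portB)} ⊆ S  — applicable
  S \ del = {in(p5,t3), pkg_at(p1,depot)}
  ∪ add   = {in(p5,t3), pkg_at(p1,depot), truck_at(t3,whs1)}

== RESULT ==
["in(p5,t3)", "pkg_at(p1,depot)", "truck_at(t3,whs1)"]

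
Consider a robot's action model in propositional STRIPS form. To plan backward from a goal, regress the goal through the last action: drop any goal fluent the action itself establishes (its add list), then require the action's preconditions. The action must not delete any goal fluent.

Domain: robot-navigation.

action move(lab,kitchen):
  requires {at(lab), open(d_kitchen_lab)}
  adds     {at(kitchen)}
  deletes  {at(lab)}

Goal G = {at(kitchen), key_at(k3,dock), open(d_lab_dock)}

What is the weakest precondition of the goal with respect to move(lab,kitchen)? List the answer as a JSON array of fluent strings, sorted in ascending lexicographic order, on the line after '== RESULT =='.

Compute (G \ add) ∪ pre:
  G ∩ del = {}  (empty — regression defined)
  G \ add = {at(kitchen), key_at(k3,dock), open(d_lab_dock)} \ {at(kitchen)} = {key_at(k3,dock), open(d_lab_dock)}
  ∪ pre   = {key_at(k3,dock), open(d_lab_dock)} ∪ {at(lab), open(d_kitchen_lab)}
          = {at(lab), key_at(k3,dock), open(d_kitchen_lab), open(d_lab_dock)}

== RESULT ==
["at(lab)", "key_at(k3,dock)", "open(d_kitchen_lab)", "open(d_lab_dock)"]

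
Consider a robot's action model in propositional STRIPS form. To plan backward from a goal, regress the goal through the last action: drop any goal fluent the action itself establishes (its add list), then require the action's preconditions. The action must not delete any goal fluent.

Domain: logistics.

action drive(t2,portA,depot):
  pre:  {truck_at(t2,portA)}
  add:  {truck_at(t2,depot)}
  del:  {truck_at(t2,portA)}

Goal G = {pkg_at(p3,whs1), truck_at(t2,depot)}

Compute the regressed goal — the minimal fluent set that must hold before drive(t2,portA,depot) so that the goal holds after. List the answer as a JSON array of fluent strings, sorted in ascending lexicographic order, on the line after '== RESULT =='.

Compute (G \ add) ∪ pre:
  G ∩ del = {}  (empty — regression defined)
  G \ add = {pkg_at(p3,whs1), truck_at(t2,depot)} \ {truck_at(t2,depot)} = {pkg_at(p3,whs1)}
  ∪ pre   = {pkg_at(p3,whs1)} ∪ {truck_at(t2,portA)}
          = {pkg_at(p3,whs1), truck_at(t2,portA)}

== RESULT ==
["pkg_at(p3,whs1)", "truck_at(t2,portA)"]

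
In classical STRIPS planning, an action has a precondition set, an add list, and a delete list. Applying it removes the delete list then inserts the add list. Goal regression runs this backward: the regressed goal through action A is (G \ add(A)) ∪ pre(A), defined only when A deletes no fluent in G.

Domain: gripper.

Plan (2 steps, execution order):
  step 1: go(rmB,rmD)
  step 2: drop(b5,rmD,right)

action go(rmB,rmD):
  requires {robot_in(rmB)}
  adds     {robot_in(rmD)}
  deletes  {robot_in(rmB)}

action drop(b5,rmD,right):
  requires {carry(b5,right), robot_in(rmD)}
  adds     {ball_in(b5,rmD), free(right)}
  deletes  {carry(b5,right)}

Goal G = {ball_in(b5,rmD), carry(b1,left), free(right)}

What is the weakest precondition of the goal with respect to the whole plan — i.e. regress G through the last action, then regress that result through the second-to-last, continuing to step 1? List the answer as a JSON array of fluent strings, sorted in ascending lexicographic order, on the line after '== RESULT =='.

Regress step by step:
  through step 2 (drop(b5,rmD,right)): drop {ball_in(b5,rmD), free(right)}, keep {carry(b1,left)}, require {carry(b5,right), robot_in(rmD)}
    → {carry(b1,left), carry(b5,right), robot_in(rmD)}
  through step 1 (go(rmB,rmD)): drop {robot_in(rmD)}, keep {carry(b1,left), carry(b5,right)}, require {robot_in(rmB)}
    → {carry(b1,left), carry(b5,right), robot_in(rmB)}

== RESULT ==
["carry(b1,left)", "carry(b5,right)", "robot_in(rmB)"]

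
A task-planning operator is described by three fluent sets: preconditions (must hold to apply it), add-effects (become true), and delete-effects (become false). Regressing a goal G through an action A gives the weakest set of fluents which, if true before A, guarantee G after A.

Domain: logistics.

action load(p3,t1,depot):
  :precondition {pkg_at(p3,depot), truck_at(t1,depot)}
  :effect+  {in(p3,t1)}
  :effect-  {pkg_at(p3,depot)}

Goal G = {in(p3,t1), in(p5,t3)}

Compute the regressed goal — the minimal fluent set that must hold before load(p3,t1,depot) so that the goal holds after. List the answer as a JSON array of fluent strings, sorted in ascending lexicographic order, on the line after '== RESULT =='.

Regress:
  G ∩ del = {}  (empty — regression defined)
  G \ add = {in(p3,t1), in(p5,t3)} \ {in(p3,t1)} = {in(p5,t3)}
  ∪ pre   = {in(p5,t3)} ∪ {pkg_at(p3,depot), truck_at(t1,depot)}
          = {in(p5,t3), pkg_at(p3,depot), truck_at(t1,depot)}

== RESULT ==
["in(p5,t3)", "pkg_at(p3,depot)", "truck_at(t1,depot)"]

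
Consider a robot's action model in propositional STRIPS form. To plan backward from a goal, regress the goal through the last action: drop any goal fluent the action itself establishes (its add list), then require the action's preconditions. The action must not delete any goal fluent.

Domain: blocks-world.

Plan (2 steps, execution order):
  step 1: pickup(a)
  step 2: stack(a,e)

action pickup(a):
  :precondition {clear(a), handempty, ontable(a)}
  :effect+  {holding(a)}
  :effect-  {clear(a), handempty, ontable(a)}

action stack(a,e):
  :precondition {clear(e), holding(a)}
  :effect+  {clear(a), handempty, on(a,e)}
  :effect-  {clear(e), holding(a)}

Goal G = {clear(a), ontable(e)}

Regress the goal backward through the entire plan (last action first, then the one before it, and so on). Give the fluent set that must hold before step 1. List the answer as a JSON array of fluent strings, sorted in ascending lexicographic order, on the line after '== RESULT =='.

Regress step by step:
  through step 2 (stack(a,e)): drop {clear(a)}, keep {ontable(e)}, require {clear(e), holding(a)}
    → {clear(e), holding(a), ontable(e)}
  through step 1 (pickup(a)): drop {holding(a)}, keep {clear(e), ontable(e)}, require {clear(a), handempty, ontable(a)}
    → {clear(a), clear(e), handempty, ontable(a), ontable(e)}

== RESULT ==
["clear(a)", "clear(e)", "handempty", "ontable(a)", "ontable(e)"]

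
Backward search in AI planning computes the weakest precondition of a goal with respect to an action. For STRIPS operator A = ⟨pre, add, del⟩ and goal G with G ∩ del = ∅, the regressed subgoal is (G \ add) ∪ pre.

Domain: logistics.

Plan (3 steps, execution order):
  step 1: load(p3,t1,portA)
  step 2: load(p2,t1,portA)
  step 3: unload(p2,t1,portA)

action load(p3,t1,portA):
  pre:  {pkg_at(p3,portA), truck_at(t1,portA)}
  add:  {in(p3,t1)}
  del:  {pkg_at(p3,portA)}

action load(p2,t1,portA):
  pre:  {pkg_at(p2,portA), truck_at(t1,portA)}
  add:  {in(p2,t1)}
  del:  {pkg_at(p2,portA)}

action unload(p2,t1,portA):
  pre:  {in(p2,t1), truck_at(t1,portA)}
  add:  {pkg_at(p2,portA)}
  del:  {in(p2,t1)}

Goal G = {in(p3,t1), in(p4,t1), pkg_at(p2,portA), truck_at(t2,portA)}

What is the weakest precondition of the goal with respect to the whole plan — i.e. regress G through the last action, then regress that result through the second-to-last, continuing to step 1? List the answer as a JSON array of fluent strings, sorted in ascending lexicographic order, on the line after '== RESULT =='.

Work backward from the goal:
  through step 3 (unload(p2,t1,portA)): drop {pkg_at(p2,portA)}, keep {in(p3,t1), in(p4,t1), truck_at(t2,portA)}, require {in(p2,t1), truck_at(t1,portA)}
    → {in(p2,t1), in(p3,t1), in(p4,t1), truck_at(t1,portA), truck_at(t2,portA)}
  through step 2 (load(p2,t1,portA)): drop {in(p2,t1)}, keep {in(p3,t1), in(p4,t1), truck_at(t1,portA), truck_at(t2,portA)}, require {pkg_at(p2,portA), truck_at(t1,portA)}
    → {in(p3,t1), in(p4,t1), pkg_at(p2,portA), truck_at(t1,portA), truck_at(t2,portA)}
  through step 1 (load(p3,t1,portA)): drop {in(p3,t1)}, keep {in(p4,t1), pkg_at(p2,portA), truck_at(t1,portA), truck_at(t2,portA)}, require {pkg_at(p3,portA), truck_at(t1,portA)}
    → {in(p4,t1), pkg_at(p2,portA), pkg_at(p3,portA), truck_at(t1,portA), truck_at(t2,portA)}

== RESULT ==
["in(p4,t1)", "pkg_at(p2,portA)", "pkg_at(p3,portA)", "truck_at(t1,portA)", "truck_at(t2,portA)"]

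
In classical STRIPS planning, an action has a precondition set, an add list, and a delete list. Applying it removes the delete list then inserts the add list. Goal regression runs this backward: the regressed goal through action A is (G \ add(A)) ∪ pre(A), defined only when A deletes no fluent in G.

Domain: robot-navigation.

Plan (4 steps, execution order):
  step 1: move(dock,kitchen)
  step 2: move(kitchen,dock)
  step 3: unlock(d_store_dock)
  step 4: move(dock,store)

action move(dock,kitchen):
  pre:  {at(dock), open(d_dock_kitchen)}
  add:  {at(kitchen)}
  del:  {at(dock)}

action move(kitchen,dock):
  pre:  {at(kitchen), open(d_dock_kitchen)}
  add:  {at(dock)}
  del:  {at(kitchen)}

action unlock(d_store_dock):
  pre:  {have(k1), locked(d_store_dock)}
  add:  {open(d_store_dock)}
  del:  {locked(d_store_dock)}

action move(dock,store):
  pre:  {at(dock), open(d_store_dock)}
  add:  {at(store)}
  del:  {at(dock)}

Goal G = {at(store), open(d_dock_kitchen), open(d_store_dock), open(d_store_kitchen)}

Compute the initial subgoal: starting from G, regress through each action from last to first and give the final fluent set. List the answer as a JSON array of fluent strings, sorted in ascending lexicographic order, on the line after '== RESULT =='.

Regress step by step:
  through step 4 (move(dock,store)): drop {at(store)}, keep {open(d_dock_kitchen), open(d_store_dock), open(d_store_kitchen)}, require {at(dock), open(d_store_dock)}
    → {at(dock), open(d_dock_kitchen), open(d_store_dock), open(d_store_kitchen)}
  through step 3 (unlock(d_store_dock)): drop {open(d_store_dock)}, keep {at(dock), open(d_dock_kitchen), open(d_store_kitchen)}, require {have(k1), locked(d_store_dock)}
    → {at(dock), have(k1), locked(d_store_dock), open(d_dock_kitchen), open(d_store_kitchen)}
  through step 2 (move(kitchen,dock)): drop {at(dock)}, keep {have(k1), locked(d_store_dock), open(d_dock_kitchen), open(d_store_kitchen)}, require {at(kitchen), open(d_dock_kitchen)}
    → {at(kitchen), have(k1), locked(d_store_dock), open(d_dock_kitchen), open(d_store_kitchen)}
  through step 1 (move(dock,kitchen)): drop {at(kitchen)}, keep {have(k1), locked(d_store_dock), open(d_dock_kitchen), open(d_store_kitchen)}, require {at(dock), open(d_dock_kitchen)}
    → {at(dock), have(k1), locked(d_store_dock), open(d_dock_kitchen), open(d_store_kitchen)}

== RESULT ==
["at(dock)", "have(k1)", "locked(d_store_dock)", "open(d_dock_kitchen)", "open(d_store_kitchen)"]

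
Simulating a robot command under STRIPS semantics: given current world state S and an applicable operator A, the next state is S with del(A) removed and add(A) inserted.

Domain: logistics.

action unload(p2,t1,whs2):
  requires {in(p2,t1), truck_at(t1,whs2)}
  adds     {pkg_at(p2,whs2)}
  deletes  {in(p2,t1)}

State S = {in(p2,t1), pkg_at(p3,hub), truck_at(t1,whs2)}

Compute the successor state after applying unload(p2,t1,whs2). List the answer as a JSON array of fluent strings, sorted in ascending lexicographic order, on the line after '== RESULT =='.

Progress:
  pre ⊆ S: {in(p2,t1), truck_at(t1,whs2)} ⊆ S  — applicable
  S \ del = {pkg_at(p3,hub), truck_at(t1,whs2)}
  ∪ add   = {pkg_at(p2,whs2), pkg_at(p3,hub), truck_at(t1,whs2)}

== RESULT ==
["pkg_at(p2,whs2)", "pkg_at(p3,hub)", "truck_at(t1,whs2)"]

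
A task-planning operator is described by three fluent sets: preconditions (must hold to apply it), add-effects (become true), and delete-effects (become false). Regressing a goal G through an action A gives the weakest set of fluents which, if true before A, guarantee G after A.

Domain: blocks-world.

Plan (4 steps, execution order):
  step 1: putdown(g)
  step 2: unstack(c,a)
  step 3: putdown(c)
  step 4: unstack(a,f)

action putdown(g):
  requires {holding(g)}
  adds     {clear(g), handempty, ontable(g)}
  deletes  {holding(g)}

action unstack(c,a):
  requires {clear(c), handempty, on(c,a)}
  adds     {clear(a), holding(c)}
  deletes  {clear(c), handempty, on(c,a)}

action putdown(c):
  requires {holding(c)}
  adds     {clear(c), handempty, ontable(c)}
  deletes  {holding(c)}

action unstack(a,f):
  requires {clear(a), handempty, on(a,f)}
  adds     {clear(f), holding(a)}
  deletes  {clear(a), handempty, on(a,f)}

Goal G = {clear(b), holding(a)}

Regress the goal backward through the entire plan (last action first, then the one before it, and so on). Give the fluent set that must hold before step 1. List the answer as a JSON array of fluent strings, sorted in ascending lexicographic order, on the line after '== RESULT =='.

Work backward from the goal:
  through step 4 (unstack(a,f)): drop {holding(a)}, keep {clear(b)}, require {clear(a), handempty, on(a,f)}
    → {clear(a), clear(b), handempty, on(a,f)}
  through step 3 (putdown(c)): drop {handempty}, keep {clear(a), clear(b), on(a,f)}, require {holding(c)}
    → {clear(a), clear(b), holding(c), on(a,f)}
  through step 2 (unstack(c,a)): drop {clear(a), holding(c)}, keep {clear(b), on(a,f)}, require {clear(c), handempty, on(c,a)}
    → {clear(b), clear(c), handempty, on(a,f), on(c,a)}
  through step 1 (putdown(g)): drop {handempty}, keep {clear(b), clear(c), on(a,f), on(c,a)}, require {holding(g)}
    → {clear(b), clear(c), holding(g), on(a,f), on(c,a)}

== RESULT ==
["clear(b)", "clear(c)", "holding(g)", "on(a,f)", "on(c,a)"]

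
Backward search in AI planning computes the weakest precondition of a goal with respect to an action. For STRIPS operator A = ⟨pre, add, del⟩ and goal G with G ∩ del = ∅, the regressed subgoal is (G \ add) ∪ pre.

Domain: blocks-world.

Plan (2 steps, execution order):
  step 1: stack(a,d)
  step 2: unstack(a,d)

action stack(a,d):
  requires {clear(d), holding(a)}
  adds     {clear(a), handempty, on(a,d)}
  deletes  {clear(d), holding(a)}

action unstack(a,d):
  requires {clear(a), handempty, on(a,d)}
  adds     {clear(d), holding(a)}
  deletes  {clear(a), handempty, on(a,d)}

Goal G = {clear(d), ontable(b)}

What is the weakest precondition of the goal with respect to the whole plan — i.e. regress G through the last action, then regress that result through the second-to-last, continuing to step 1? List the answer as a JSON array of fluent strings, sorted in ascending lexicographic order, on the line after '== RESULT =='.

Work backward from the goal:
  through step 2 (unstack(a,d)): drop {clear(d)}, keep {ontable(b)}, require {clear(a), handempty, on(a,d)}
    → {clear(a), handempty, on(a,d), ontable(b)}
  through step 1 (stack(a,d)): drop {clear(a), handempty, on(a,d)}, keep {ontable(b)}, require {clear(d), holding(a)}
    → {clear(d), holding(a), ontable(b)}

== RESULT ==
["clear(d)", "holding(a)", "ontable(b)"]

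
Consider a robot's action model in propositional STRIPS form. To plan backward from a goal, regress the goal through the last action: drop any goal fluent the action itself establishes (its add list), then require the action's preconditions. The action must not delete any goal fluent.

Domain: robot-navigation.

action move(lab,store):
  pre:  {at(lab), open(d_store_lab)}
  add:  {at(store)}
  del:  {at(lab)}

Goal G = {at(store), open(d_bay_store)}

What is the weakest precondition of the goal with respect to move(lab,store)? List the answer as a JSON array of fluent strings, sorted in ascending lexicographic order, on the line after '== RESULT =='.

Compute (G \ add) ∪ pre:
  G ∩ del = {}  (empty — regression defined)
  G \ add = {at(store), open(d_bay_store)} \ {at(store)} = {open(d_bay_store)}
  ∪ pre   = {open(d_bay_store)} ∪ {at(lab), open(d_store_lab)}
          = {at(lab), open(d_bay_store), open(d_store_lab)}

== RESULT ==
["at(lab)", "open(d_bay_store)", "open(d_store_lab)"]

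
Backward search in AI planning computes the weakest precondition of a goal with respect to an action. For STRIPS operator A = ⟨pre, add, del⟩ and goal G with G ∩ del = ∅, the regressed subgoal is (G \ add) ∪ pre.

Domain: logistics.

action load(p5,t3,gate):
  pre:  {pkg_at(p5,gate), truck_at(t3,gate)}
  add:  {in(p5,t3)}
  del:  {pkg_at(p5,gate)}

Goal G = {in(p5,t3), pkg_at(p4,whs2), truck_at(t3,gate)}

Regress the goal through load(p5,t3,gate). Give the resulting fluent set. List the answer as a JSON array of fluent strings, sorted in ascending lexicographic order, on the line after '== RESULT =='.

Regress:
  G ∩ del = {}  (empty — regression defined)
  G \ add = {in(p5,t3), pkg_at(p4,whs2), truck_at(t3,gate)} \ {in(p5,t3)} = {pkg_at(p4,whs2), truck_at(t3,gate)}
  ∪ pre   = {pkg_at(p4,whs2), truck_at(t3,gate)} ∪ {pkg_at(p5,gate), truck_at(t3,gate)}
          = {pkg_at(p4,whs2), pkg_at(p5,gate), truck_at(t3,gate)}

== RESULT ==
["pkg_at(p4,whs2)", "pkg_at(p5,gate)", "truck_at(t3,gate)"]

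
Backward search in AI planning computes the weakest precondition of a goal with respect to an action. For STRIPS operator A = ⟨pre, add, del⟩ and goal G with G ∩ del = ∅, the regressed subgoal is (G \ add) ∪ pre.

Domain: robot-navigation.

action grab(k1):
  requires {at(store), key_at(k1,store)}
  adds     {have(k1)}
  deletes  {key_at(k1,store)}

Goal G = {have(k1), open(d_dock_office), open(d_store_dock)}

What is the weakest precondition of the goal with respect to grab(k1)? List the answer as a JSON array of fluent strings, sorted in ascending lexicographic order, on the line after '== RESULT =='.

Compute (G \ add) ∪ pre:
  G ∩ del = {}  (empty — regression defined)
  G \ add = {have(k1), open(d_dock_office), open(d_store_dock)} \ {have(k1)} = {open(d_dock_office), open(d_store_dock)}
  ∪ pre   = {open(d_dock_office), open(d_store_dock)} ∪ {at(store), key_at(k1,store)}
          = {at(store), key_at(k1,store), open(d_dock_office), open(d_store_dock)}

== RESULT ==
["at(store)", "key_at(k1,store)", "open(d_dock_office)", "open(d_store_dock)"]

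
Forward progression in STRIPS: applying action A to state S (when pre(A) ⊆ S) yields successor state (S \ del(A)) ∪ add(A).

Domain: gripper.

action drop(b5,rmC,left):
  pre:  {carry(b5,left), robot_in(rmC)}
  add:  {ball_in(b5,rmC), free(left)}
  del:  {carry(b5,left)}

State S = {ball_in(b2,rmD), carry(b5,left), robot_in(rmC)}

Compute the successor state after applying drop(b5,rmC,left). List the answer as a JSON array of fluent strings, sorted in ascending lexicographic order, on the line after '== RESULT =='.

Compute (S \ del) ∪ add:
  pre ⊆ S: {carry(b5,left), robot_in(rmC)} ⊆ S  — applicable
  S \ del = {ball_in(b2,rmD), robot_in(rmC)}
  ∪ add   = {ball_in(b2,rmD), ball_in(b5,rmC), free(left), robot_in(rmC)}

== RESULT ==
["ball_in(b2,rmD)", "ball_in(b5,rmC)", "free(left)", "robot_in(rmC)"]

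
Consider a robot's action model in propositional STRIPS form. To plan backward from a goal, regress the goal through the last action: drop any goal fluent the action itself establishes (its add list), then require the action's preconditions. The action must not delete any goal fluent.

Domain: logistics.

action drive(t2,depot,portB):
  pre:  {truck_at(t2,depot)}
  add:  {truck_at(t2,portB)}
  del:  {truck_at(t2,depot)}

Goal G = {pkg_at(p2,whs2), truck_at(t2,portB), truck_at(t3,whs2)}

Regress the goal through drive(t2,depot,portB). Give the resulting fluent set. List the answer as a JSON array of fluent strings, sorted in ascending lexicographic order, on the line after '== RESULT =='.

Compute (G \ add) ∪ pre:
  G ∩ del = {}  (empty — regression defined)
  G \ add = {pkg_at(p2,whs2), truck_at(t2,portB), truck_at(t3,whs2)} \ {truck_at(t2,portB)} = {pkg_at(p2,whs2), truck_at(t3,whs2)}
  ∪ pre   = {pkg_at(p2,whs2), truck_at(t3,whs2)} ∪ {truck_at(t2,depot)}
          = {pkg_at(p2,whs2), truck_at(t2,depot), truck_at(t3,whs2)}

== RESULT ==
["pkg_at(p2,whs2)", "truck_at(t2,depot)", "truck_at(t3,whs2)"]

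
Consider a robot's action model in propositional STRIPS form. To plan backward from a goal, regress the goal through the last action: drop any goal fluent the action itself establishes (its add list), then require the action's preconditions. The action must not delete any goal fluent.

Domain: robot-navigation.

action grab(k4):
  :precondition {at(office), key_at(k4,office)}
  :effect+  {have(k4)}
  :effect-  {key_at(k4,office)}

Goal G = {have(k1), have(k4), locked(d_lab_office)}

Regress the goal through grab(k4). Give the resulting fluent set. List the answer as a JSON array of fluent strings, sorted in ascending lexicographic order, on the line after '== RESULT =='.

Regress:
  G ∩ del = {}  (empty — regression defined)
  G \ add = {have(k1), have(k4), locked(d_lab_office)} \ {have(k4)} = {have(k1), locked(d_lab_office)}
  ∪ pre   = {have(k1), locked(d_lab_office)} ∪ {at(office), key_at(k4,office)}
          = {at(office), have(k1), key_at(k4,office), locked(d_lab_office)}

== RESULT ==
["at(office)", "have(k1)", "key_at(k4,office)", "locked(d_lab_office)"]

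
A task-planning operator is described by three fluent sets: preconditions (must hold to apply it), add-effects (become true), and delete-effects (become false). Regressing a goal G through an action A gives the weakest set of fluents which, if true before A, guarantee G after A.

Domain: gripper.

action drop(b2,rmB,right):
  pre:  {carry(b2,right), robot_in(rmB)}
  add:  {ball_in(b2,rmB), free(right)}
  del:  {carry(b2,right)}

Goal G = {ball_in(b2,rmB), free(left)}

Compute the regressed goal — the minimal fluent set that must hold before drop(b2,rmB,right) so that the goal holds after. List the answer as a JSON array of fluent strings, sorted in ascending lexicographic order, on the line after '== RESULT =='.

Compute (G \ add) ∪ pre:
  G ∩ del = {}  (empty — regression defined)
  G \ add = {ball_in(b2,rmB), free(left)} \ {ball_in(b2,rmB), free(right)} = {free(left)}
  ∪ pre   = {free(left)} ∪ {carry(b2,right), robot_in(rmB)}
          = {carry(b2,right), free(left), robot_in(rmB)}

== RESULT ==
["carry(b2,right)", "free(left)", "robot_in(rmB)"]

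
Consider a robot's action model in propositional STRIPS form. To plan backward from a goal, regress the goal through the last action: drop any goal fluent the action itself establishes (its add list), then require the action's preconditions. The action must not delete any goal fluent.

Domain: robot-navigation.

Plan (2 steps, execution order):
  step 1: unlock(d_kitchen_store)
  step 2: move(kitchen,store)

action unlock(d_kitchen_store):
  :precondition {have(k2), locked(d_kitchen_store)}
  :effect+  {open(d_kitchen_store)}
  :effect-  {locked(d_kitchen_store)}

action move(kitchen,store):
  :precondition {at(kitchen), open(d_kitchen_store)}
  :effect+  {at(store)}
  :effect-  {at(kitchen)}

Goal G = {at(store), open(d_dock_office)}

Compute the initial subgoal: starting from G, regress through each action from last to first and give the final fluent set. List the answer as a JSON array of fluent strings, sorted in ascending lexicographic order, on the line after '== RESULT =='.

Regress step by step:
  through step 2 (move(kitchen,store)): drop {at(store)}, keep {open(d_dock_office)}, require {at(kitchen), open(d_kitchen_store)}
    → {at(kitchen), open(d_dock_office), open(d_kitchen_store)}
  through step 1 (unlock(d_kitchen_store)): drop {open(d_kitchen_store)}, keep {at(kitchen), open(d_dock_office)}, require {have(k2), locked(d_kitchen_store)}
    → {at(kitchen), have(k2), locked(d_kitchen_store), open(d_dock_office)}

== RESULT ==
["at(kitchen)", "have(k2)", "locked(d_kitchen_store)", "open(d_dock_office)"]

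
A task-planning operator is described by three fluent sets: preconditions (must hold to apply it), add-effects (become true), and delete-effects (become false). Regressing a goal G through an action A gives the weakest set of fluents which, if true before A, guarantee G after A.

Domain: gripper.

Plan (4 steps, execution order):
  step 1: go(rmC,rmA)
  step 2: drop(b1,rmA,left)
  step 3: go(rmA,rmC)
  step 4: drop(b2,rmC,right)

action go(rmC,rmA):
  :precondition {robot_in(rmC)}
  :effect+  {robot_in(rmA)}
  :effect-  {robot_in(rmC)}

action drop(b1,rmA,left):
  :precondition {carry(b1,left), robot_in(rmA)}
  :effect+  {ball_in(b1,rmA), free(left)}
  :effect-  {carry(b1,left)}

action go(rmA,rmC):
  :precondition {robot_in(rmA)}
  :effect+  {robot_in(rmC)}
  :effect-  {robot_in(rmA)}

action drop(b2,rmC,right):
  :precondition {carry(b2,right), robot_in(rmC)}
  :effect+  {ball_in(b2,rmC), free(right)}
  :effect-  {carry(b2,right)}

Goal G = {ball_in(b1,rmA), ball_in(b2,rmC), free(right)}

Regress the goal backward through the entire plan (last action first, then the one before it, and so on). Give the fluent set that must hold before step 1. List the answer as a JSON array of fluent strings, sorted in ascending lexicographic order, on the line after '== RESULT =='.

Regress step by step:
  through step 4 (drop(b2,rmC,right)): drop {ball_in(b2,rmC), free(right)}, keep {ball_in(b1,rmA)}, require {carry(b2,right), robot_in(rmC)}
    → {ball_in(b1,rmA), carry(b2,right), robot_in(rmC)}
  through step 3 (go(rmA,rmC)): drop {robot_in(rmC)}, keep {ball_in(b1,rmA), carry(b2,right)}, require {robot_in(rmA)}
    → {ball_in(b1,rmA), carry(b2,right), robot_in(rmA)}
  through step 2 (drop(b1,rmA,left)): drop {ball_in(b1,rmA)}, keep {carry(b2,right), robot_in(rmA)}, require {carry(b1,left), robot_in(rmA)}
    → {carry(b1,left), carry(b2,right), robot_in(rmA)}
  through step 1 (go(rmC,rmA)): drop {robot_in(rmA)}, keep {carry(b1,left), carry(b2,right)}, require {robot_in(rmC)}
    → {carry(b1,left), carry(b2,right), robot_in(rmC)}

== RESULT ==
["carry(b1,left)", "carry(b2,right)", "robot_in(rmC)"]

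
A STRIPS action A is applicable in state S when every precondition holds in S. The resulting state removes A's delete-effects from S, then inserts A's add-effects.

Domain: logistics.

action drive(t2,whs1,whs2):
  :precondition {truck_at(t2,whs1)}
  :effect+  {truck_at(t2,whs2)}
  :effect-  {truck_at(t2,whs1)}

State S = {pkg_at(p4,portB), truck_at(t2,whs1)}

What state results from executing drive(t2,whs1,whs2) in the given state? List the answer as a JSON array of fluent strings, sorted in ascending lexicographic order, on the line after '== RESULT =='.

Progress:
  pre ⊆ S: {truck_at(t2,whs1)} ⊆ S  — applicable
  S \ del = {pkg_at(p4,portB)}
  ∪ add   = {pkg_at(p4,portB), truck_at(t2,whs2)}

== RESULT ==
["pkg_at(p4,portB)", "truck_at(t2,whs2)"]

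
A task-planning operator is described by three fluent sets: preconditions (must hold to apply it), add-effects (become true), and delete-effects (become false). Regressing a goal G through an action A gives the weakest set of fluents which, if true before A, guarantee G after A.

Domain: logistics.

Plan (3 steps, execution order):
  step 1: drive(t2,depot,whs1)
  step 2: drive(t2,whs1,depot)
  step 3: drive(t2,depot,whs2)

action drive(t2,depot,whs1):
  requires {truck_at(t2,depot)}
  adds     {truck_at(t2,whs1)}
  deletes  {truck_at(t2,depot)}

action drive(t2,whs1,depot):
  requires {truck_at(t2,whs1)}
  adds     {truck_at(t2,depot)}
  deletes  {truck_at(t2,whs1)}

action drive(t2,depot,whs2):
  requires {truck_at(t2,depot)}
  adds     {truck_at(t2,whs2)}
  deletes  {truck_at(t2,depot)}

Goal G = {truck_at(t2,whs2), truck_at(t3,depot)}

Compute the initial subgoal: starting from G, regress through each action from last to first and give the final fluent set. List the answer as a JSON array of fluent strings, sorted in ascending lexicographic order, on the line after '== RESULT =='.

Work backward from the goal:
  through step 3 (drive(t2,depot,whs2)): drop {truck_at(t2,whs2)}, keep {truck_at(t3,depot)}, require {truck_at(t2,depot)}
    → {truck_at(t2,depot), truck_at(t3,depot)}
  through step 2 (drive(t2,whs1,depot)): drop {truck_at(t2,depot)}, keep {truck_at(t3,depot)}, require {truck_at(t2,whs1)}
    → {truck_at(t2,whs1), truck_at(t3,depot)}
  through step 1 (drive(t2,depot,whs1)): drop {truck_at(t2,whs1)}, keep {truck_at(t3,depot)}, require {truck_at(t2,depot)}
    → {truck_at(t2,depot), truck_at(t3,depot)}

== RESULT ==
["truck_at(t2,depot)", "truck_at(t3,depot)"]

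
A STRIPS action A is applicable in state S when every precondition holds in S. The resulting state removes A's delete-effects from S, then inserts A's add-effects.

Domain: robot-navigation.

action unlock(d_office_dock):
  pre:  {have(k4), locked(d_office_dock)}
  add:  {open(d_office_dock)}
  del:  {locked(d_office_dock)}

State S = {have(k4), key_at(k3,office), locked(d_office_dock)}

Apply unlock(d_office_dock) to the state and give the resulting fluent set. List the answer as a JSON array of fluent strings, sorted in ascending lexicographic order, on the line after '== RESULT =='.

Compute (S \ del) ∪ add:
  pre ⊆ S: {have(k4), locked(d_office_dock)} ⊆ S  — applicable
  S \ del = {have(k4), key_at(k3,office)}
  ∪ add   = {have(k4), key_at(k3,office), open(d_office_dock)}

== RESULT ==
["have(k4)", "key_at(k3,office)", "open(d_office_dock)"]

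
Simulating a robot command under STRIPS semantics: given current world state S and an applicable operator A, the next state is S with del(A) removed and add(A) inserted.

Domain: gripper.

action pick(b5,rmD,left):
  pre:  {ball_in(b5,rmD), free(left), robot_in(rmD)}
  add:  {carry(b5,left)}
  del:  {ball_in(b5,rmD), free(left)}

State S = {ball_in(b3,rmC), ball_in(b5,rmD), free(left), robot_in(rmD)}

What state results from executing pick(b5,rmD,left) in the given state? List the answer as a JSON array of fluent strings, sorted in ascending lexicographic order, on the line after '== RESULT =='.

Compute (S \ del) ∪ add:
  pre ⊆ S: {ball_in(b5,rmD), free(left), robot_in(rmD)} ⊆ S  — applicable
  S \ del = {ball_in(b3,rmC), robot_in(rmD)}
  ∪ add   = {ball_in(b3,rmC), carry(b5,left), robot_in(rmD)}

== RESULT ==
["ball_in(b3,rmC)", "carry(b5,left)", "robot_in(rmD)"]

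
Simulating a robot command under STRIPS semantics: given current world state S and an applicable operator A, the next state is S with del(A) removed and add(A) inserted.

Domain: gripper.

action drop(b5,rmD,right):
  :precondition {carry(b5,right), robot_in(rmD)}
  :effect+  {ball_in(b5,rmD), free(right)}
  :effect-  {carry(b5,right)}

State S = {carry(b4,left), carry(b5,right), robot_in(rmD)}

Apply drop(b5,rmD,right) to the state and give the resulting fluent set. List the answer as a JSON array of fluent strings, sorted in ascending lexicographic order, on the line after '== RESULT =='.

Progress:
  pre ⊆ S: {carry(b5,right), robot_in(rmD)} ⊆ S  — applicable
  S \ del = {carry(b4,left), robot_in(rmD)}
  ∪ add   = {ball_in(b5,rmD), carry(b4,left), free(right), robot_in(rmD)}

== RESULT ==
["ball_in(b5,rmD)", "carry(b4,left)", "free(right)", "robot_in(rmD)"]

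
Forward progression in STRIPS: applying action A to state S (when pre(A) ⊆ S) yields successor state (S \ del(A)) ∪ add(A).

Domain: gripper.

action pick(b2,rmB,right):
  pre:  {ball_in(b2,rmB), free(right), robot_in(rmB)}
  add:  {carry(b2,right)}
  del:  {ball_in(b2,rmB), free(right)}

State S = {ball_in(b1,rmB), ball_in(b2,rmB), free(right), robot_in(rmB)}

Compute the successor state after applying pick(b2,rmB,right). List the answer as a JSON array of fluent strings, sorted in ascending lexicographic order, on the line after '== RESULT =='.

Compute (S \ del) ∪ add:
  pre ⊆ S: {ball_in(b2,rmB), free(right), robot_in(rmB)} ⊆ S  — applicable
  S \ del = {ball_in(b1,rmB), robot_in(rmB)}
  ∪ add   = {ball_in(b1,rmB), carry(b2,right), robot_in(rmB)}

== RESULT ==
["ball_in(b1,rmB)", "carry(b2,right)", "robot_in(rmB)"]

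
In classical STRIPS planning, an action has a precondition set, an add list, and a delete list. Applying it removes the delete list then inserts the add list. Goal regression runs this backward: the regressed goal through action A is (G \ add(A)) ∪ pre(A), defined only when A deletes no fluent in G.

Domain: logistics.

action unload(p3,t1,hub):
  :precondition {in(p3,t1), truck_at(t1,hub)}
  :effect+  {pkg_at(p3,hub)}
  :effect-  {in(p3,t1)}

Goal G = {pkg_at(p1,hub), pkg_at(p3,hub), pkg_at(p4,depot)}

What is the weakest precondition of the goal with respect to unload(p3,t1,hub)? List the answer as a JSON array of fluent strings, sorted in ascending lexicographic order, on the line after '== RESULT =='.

Compute (G \ add) ∪ pre:
  G ∩ del = {}  (empty — regression defined)
  G \ add = {pkg_at(p1,hub), pkg_at(p3,hub), pkg_at(p4,depot)} \ {pkg_at(p3,hub)} = {pkg_at(p1,hub), pkg_at(p4,depot)}
  ∪ pre   = {pkg_at(p1,hub), pkg_at(p4,depot)} ∪ {in(p3,t1), truck_at(t1,hub)}
          = {in(p3,t1), pkg_at(p1,hub), pkg_at(p4,depot), truck_at(t1,hub)}

== RESULT ==
["in(p3,t1)", "pkg_at(p1,hub)", "pkg_at(p4,depot)", "truck_at(t1,hub)"]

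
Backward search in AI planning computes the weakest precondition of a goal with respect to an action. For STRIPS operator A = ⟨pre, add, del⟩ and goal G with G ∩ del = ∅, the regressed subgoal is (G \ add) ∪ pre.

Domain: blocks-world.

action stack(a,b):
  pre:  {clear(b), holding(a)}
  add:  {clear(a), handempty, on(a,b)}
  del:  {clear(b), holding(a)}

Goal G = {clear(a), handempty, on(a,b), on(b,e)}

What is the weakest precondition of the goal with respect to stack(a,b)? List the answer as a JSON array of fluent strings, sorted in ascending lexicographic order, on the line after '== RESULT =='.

Compute (G \ add) ∪ pre:
  G ∩ del = {}  (empty — regression defined)
  G \ add = {clear(a), handempty, on(a,b), on(b,e)} \ {clear(a), handempty, on(a,b)} = {on(b,e)}
  ∪ pre   = {on(b,e)} ∪ {clear(b), holding(a)}
          = {clear(b), holding(a), on(b,e)}

== RESULT ==
["clear(b)", "holding(a)", "on(b,e)"]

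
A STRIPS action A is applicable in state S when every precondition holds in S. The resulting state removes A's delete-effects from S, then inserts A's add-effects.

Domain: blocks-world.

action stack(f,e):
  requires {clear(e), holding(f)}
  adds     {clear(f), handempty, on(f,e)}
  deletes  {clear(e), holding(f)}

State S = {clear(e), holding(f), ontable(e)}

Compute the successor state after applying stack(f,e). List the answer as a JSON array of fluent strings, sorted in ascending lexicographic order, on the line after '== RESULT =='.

Compute (S \ del) ∪ add:
  pre ⊆ S: {clear(e), holding(f)} ⊆ S  — applicable
  S \ del = {ontable(e)}
  ∪ add   = {clear(f), handempty, on(f,e), ontable(e)}

== RESULT ==
["clear(f)", "handempty", "on(f,e)", "ontable(e)"]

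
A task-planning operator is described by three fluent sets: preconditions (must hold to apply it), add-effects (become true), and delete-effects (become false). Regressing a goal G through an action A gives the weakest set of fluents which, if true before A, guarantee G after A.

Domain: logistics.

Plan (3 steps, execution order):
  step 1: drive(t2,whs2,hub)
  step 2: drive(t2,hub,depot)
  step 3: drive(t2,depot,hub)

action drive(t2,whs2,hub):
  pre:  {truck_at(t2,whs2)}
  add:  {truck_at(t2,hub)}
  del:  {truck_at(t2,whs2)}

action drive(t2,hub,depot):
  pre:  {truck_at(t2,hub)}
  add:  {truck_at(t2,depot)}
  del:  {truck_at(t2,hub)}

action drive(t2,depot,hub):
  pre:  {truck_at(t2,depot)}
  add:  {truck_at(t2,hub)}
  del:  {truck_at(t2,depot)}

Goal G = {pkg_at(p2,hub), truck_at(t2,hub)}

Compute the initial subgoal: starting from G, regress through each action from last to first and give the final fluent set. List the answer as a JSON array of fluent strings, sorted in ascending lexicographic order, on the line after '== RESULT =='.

Regress step by step:
  through step 3 (drive(t2,depot,hub)): drop {truck_at(t2,hub)}, keep {pkg_at(p2,hub)}, require {truck_at(t2,depot)}
    → {pkg_at(p2,hub), truck_at(t2,depot)}
  through step 2 (drive(t2,hub,depot)): drop {truck_at(t2,depot)}, keep {pkg_at(p2,hub)}, require {truck_at(t2,hub)}
    → {pkg_at(p2,hub), truck_at(t2,hub)}
  through step 1 (drive(t2,whs2,hub)): drop {truck_at(t2,hub)}, keep {pkg_at(p2,hub)}, require {truck_at(t2,whs2)}
    → {pkg_at(p2,hub), truck_at(t2,whs2)}

== RESULT ==
["pkg_at(p2,hub)", "truck_at(t2,whs2)"]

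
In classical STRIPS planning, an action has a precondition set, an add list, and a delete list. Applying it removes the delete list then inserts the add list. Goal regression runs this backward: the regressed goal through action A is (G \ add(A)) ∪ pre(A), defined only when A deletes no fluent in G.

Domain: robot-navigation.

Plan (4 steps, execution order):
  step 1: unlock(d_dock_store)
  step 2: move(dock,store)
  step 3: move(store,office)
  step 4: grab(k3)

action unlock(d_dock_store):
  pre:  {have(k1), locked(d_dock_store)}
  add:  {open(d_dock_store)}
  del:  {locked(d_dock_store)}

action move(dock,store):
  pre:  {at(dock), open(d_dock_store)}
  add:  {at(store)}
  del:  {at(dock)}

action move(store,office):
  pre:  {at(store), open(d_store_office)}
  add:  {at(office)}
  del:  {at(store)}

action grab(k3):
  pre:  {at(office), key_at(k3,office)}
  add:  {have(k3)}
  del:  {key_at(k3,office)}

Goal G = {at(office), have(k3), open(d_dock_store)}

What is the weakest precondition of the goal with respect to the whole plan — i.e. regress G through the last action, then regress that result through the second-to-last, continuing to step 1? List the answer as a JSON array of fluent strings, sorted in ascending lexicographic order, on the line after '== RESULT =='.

Regress step by step:
  through step 4 (grab(k3)): drop {have(k3)}, keep {at(office), open(d_dock_store)}, require {at(office), key_at(k3,office)}
    → {at(office), key_at(k3,office), open(d_dock_store)}
  through step 3 (move(store,office)): drop {at(office)}, keep {key_at(k3,office), open(d_dock_store)}, require {at(store), open(d_store_office)}
    → {at(store), key_at(k3,office), open(d_dock_store), open(d_store_office)}
  through step 2 (move(dock,store)): drop {at(store)}, keep {key_at(k3,office), open(d_dock_store), open(d_store_office)}, require {at(dock), open(d_dock_store)}
    → {at(dock), key_at(k3,office), open(d_dock_store), open(d_store_office)}
  through step 1 (unlock(d_dock_store)): drop {open(d_dock_store)}, keep {at(dock), key_at(k3,office), open(d_store_office)}, require {have(k1), locked(d_dock_store)}
    → {at(dock), have(k1), key_at(k3,office), locked(d_dock_store), open(d_store_office)}

== RESULT ==
["at(dock)", "have(k1)", "key_at(k3,office)", "locked(d_dock_store)", "open(d_store_office)"]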